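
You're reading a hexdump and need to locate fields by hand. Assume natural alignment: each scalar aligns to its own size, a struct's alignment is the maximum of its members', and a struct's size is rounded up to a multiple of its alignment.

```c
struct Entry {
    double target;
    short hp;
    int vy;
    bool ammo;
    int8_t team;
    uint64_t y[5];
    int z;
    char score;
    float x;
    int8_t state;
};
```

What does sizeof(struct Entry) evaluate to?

target at 0 (size 8, align 8) → ends 8
hp at 8 (size 2, align 2) → ends 10
pad 2 to align 4 for vy
vy at 12 (size 4, align 4) → ends 16
ammo at 16 (size 1, align 1) → ends 17
team at 17 (size 1, align 1) → ends 18
pad 6 to align 8 for y
y at 24 (size 40, align 8) → ends 64
z at 64 (size 4, align 4) → ends 68
score at 68 (size 1, align 1) → ends 69
pad 3 to align 4 for x
x at 72 (size 4, align 4) → ends 76
state at 76 (size 1, align 1) → ends 77
tail pad 3 to reach multiple of 8
total 80 bytes, alignment 8

80 bytes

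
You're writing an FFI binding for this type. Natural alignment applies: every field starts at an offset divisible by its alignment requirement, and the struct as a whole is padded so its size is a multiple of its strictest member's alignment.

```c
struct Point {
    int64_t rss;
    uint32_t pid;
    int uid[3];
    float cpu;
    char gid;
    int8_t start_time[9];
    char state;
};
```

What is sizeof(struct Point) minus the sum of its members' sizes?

1

@0: rss [8B, align 8] → 8
@8: pid [4B, align 4] → 12
@12: uid [12B, align 4] → 24
@24: cpu [4B, align 4] → 28
@28: gid [1B, align 1] → 29
@29: start_time [9B, align 1] → 38
@38: state [1B, align 1] → 39
+1 tail pad (align 8)
size 40, align 8
data bytes 39, size 40 → padding 1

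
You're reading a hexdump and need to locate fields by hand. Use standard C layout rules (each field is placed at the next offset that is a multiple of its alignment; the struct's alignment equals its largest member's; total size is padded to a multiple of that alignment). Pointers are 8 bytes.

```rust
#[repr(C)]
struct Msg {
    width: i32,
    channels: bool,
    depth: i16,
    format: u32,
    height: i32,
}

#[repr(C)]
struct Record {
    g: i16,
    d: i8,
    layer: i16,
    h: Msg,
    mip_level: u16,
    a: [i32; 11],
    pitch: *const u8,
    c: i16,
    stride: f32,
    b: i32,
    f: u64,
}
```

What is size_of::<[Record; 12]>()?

Msg: width at 0 (size 4, align 4) → ends 4; channels at 4 (size 1, align 1) → ends 5; pad 1 to align 2 for depth; depth at 6 (size 2, align 2) → ends 8; format at 8 (size 4, align 4) → ends 12; height at 12 (size 4, align 4) → ends 16; total 16 bytes, alignment 4
g at 0 (size 2, align 2) → ends 2
d at 2 (size 1, align 1) → ends 3
pad 1 to align 2 for layer
layer at 4 (size 2, align 2) → ends 6
pad 2 to align 4 for h
h at 8 (size 16, align 4) → ends 24
mip_level at 24 (size 2, align 2) → ends 26
pad 2 to align 4 for a
a at 28 (size 44, align 4) → ends 72
pitch at 72 (size 8, align 8) → ends 80
c at 80 (size 2, align 2) → ends 82
pad 2 to align 4 for stride
stride at 84 (size 4, align 4) → ends 88
b at 88 (size 4, align 4) → ends 92
pad 4 to align 8 for f
f at 96 (size 8, align 8) → ends 104
total 104 bytes, alignment 8
array of 12: 12 × 104 = 1248

1248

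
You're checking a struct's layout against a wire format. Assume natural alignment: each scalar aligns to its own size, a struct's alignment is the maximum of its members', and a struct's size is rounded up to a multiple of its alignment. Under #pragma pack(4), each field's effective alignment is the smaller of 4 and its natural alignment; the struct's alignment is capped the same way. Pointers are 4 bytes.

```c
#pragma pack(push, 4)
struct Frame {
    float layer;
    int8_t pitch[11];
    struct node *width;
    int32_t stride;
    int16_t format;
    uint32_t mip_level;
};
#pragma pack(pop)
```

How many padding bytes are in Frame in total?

0..4  layer  (4B, 4-aligned)
4..15  pitch  (11B, 1-aligned)
15..16  -- padding (1B)
16..20  width  (4B, 4-aligned)
20..24  stride  (4B, 4-aligned)
24..26  format  (2B, 2-aligned)
26..28  -- padding (2B)
28..32  mip_level  (4B, 4-aligned)
sizeof = 32, alignof = 4
data bytes 29, size 32 → padding 3

3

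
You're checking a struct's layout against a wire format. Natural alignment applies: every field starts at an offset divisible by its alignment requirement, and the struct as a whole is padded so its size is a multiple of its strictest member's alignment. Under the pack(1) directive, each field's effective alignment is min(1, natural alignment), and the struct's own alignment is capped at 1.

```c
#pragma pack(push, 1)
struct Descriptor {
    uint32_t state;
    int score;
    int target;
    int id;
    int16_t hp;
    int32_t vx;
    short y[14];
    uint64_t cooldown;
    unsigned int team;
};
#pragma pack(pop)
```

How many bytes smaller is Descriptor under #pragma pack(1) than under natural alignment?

natural layout:
  state at 0 (size 4, align 4) → ends 4
  score at 4 (size 4, align 4) → ends 8
  target at 8 (size 4, align 4) → ends 12
  id at 12 (size 4, align 4) → ends 16
  hp at 16 (size 2, align 2) → ends 18
  pad 2 to align 4 for vx
  vx at 20 (size 4, align 4) → ends 24
  y at 24 (size 28, align 2) → ends 52
  pad 4 to align 8 for cooldown
  cooldown at 56 (size 8, align 8) → ends 64
  team at 64 (size 4, align 4) → ends 68
  tail pad 4 to reach multiple of 8
  total 72 bytes, alignment 8
packed(1) layout:
  state at 0 (size 4, align 1) → ends 4
  score at 4 (size 4, align 1) → ends 8
  target at 8 (size 4, align 1) → ends 12
  id at 12 (size 4, align 1) → ends 16
  hp at 16 (size 2, align 1) → ends 18
  vx at 18 (size 4, align 1) → ends 22
  y at 22 (size 28, align 1) → ends 50
  cooldown at 50 (size 8, align 1) → ends 58
  team at 58 (size 4, align 1) → ends 62
  total 62 bytes, alignment 1
72 − 62 = 10

10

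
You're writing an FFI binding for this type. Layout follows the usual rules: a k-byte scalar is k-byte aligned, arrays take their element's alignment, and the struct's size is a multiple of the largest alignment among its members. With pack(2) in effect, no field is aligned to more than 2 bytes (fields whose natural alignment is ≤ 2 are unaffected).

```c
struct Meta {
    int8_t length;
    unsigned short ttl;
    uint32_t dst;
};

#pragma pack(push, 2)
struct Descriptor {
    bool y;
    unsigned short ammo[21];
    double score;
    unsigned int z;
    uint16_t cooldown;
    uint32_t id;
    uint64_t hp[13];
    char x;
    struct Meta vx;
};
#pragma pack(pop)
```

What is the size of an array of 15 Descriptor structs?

2640

Meta: length at 0 (size 1, align 1) → ends 1; pad 1 to align 2 for ttl; ttl at 2 (size 2, align 2) → ends 4; dst at 4 (size 4, align 4) → ends 8; total 8 bytes, alignment 4
y at 0 (size 1, align 1) → ends 1
pad 1 to align 2 for ammo
ammo at 2 (size 42, align 2) → ends 44
score at 44 (size 8, align 2) → ends 52
z at 52 (size 4, align 2) → ends 56
cooldown at 56 (size 2, align 2) → ends 58
id at 58 (size 4, align 2) → ends 62
hp at 62 (size 104, align 2) → ends 166
x at 166 (size 1, align 1) → ends 167
pad 1 to align 2 for vx
vx at 168 (size 8, align 2) → ends 176
total 176 bytes, alignment 2
array of 15: 15 × 176 = 2640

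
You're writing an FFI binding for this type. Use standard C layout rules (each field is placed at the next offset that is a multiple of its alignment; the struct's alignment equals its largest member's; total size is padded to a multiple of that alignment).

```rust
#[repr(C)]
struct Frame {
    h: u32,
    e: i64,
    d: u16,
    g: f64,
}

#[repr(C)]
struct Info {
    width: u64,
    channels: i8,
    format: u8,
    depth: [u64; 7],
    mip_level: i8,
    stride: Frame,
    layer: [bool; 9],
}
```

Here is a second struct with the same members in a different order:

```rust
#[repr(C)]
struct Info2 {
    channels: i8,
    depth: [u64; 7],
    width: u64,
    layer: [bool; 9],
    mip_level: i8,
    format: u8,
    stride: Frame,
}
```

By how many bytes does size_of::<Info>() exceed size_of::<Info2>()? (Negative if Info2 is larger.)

Frame: 0..4  h  (4B, 4-aligned); 4..8  -- padding (4B); 8..16  e  (8B, 8-aligned); 16..18  d  (2B, 2-aligned); 18..24  -- padding (6B); 24..32  g  (8B, 8-aligned); sizeof = 32, alignof = 8
0..8  width  (8B, 8-aligned)
8..9  channels  (1B, 1-aligned)
9..10  format  (1B, 1-aligned)
10..16  -- padding (6B)
16..72  depth  (56B, 8-aligned)
72..73  mip_level  (1B, 1-aligned)
73..80  -- padding (7B)
80..112  stride  (32B, 8-aligned)
112..121  layer  (9B, 1-aligned)
121..128  -- tail padding (7B)
sizeof = 128, alignof = 8
— Info2 —
0..1  channels  (1B, 1-aligned)
1..8  -- padding (7B)
8..64  depth  (56B, 8-aligned)
64..72  width  (8B, 8-aligned)
72..81  layer  (9B, 1-aligned)
81..82  mip_level  (1B, 1-aligned)
82..83  format  (1B, 1-aligned)
83..88  -- padding (5B)
88..120  stride  (32B, 8-aligned)
sizeof = 120, alignof = 8
128 − 120 = 8

8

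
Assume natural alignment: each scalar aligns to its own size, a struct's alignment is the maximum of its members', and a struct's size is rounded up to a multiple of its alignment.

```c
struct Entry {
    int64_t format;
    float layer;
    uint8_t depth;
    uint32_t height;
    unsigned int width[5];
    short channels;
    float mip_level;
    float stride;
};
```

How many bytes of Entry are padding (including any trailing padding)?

0..8  format  (8B, 8-aligned)
8..12  layer  (4B, 4-aligned)
12..13  depth  (1B, 1-aligned)
13..16  -- padding (3B)
16..20  height  (4B, 4-aligned)
20..40  width  (20B, 4-aligned)
40..42  channels  (2B, 2-aligned)
42..44  -- padding (2B)
44..48  mip_level  (4B, 4-aligned)
48..52  stride  (4B, 4-aligned)
52..56  -- tail padding (4B)
sizeof = 56, alignof = 8
data bytes 47, size 56 → padding 9

9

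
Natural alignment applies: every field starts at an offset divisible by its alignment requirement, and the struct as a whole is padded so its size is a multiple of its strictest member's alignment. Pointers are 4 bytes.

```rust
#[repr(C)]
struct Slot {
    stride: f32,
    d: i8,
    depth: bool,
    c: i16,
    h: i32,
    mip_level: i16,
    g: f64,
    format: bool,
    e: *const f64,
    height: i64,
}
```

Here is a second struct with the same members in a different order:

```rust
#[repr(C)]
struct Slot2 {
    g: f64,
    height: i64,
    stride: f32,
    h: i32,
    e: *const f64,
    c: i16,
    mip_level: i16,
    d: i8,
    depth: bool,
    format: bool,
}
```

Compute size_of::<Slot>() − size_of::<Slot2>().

0

stride at 0 (size 4, align 4) → ends 4
d at 4 (size 1, align 1) → ends 5
depth at 5 (size 1, align 1) → ends 6
c at 6 (size 2, align 2) → ends 8
h at 8 (size 4, align 4) → ends 12
mip_level at 12 (size 2, align 2) → ends 14
pad 2 to align 8 for g
g at 16 (size 8, align 8) → ends 24
format at 24 (size 1, align 1) → ends 25
pad 3 to align 4 for e
e at 28 (size 4, align 4) → ends 32
height at 32 (size 8, align 8) → ends 40
total 40 bytes, alignment 8
— Slot2 —
g at 0 (size 8, align 8) → ends 8
height at 8 (size 8, align 8) → ends 16
stride at 16 (size 4, align 4) → ends 20
h at 20 (size 4, align 4) → ends 24
e at 24 (size 4, align 4) → ends 28
c at 28 (size 2, align 2) → ends 30
mip_level at 30 (size 2, align 2) → ends 32
d at 32 (size 1, align 1) → ends 33
depth at 33 (size 1, align 1) → ends 34
format at 34 (size 1, align 1) → ends 35
tail pad 5 to reach multiple of 8
total 40 bytes, alignment 8
40 − 40 = 0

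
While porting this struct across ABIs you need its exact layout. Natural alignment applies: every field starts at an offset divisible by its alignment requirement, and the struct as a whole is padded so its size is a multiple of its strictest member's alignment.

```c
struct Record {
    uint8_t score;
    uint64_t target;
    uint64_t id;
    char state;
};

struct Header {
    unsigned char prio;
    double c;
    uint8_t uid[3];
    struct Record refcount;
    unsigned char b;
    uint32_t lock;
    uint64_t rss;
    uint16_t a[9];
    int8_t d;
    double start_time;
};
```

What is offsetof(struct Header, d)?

90

Record: @0: score [1B, align 1] → 1; +7 pad (align 8); @8: target [8B, align 8] → 16; @16: id [8B, align 8] → 24; @24: state [1B, align 1] → 25; +7 tail pad (align 8); size 32, align 8
@0: prio [1B, align 1] → 1
+7 pad (align 8)
@8: c [8B, align 8] → 16
@16: uid [3B, align 1] → 19
+5 pad (align 8)
@24: refcount [32B, align 8] → 56
@56: b [1B, align 1] → 57
+3 pad (align 4)
@60: lock [4B, align 4] → 64
@64: rss [8B, align 8] → 72
@72: a [18B, align 2] → 90
@90: d [1B, align 1] → 91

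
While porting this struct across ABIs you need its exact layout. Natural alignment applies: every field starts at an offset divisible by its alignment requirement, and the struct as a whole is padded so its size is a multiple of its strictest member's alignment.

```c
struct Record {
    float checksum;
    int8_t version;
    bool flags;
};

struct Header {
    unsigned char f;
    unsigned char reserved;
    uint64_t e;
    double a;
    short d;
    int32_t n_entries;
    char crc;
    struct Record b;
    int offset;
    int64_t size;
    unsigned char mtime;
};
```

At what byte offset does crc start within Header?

Record: 0..4  checksum  (4B, 4-aligned); 4..5  version  (1B, 1-aligned); 5..6  flags  (1B, 1-aligned); 6..8  -- tail padding (2B); sizeof = 8, alignof = 4
0..1  f  (1B, 1-aligned)
1..2  reserved  (1B, 1-aligned)
2..8  -- padding (6B)
8..16  e  (8B, 8-aligned)
16..24  a  (8B, 8-aligned)
24..26  d  (2B, 2-aligned)
26..28  -- padding (2B)
28..32  n_entries  (4B, 4-aligned)
32..33  crc  (1B, 1-aligned)

32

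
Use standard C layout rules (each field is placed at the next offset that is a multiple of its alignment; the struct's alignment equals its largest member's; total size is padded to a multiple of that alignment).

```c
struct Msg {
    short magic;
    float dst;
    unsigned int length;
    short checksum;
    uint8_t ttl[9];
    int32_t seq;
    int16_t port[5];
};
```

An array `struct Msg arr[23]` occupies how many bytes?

@0: magic [2B, align 2] → 2
+2 pad (align 4)
@4: dst [4B, align 4] → 8
@8: length [4B, align 4] → 12
@12: checksum [2B, align 2] → 14
@14: ttl [9B, align 1] → 23
+1 pad (align 4)
@24: seq [4B, align 4] → 28
@28: port [10B, align 2] → 38
+2 tail pad (align 4)
size 40, align 4
array of 23: 23 × 40 = 920

920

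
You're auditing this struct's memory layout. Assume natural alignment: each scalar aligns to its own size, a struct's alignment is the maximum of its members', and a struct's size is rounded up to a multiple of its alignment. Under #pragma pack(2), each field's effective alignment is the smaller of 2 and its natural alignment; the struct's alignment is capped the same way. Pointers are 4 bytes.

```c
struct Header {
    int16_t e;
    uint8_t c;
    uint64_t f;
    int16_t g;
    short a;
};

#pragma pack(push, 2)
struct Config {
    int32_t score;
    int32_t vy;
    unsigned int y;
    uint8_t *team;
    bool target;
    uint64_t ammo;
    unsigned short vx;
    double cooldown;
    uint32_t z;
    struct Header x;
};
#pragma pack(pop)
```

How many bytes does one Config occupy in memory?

Header: @0: e [2B, align 2] → 2; @2: c [1B, align 1] → 3; +5 pad (align 8); @8: f [8B, align 8] → 16; @16: g [2B, align 2] → 18; @18: a [2B, align 2] → 20; +4 tail pad (align 8); size 24, align 8
@0: score [4B, align 2] → 4
@4: vy [4B, align 2] → 8
@8: y [4B, align 2] → 12
@12: team [4B, align 2] → 16
@16: target [1B, align 1] → 17
+1 pad (align 2)
@18: ammo [8B, align 2] → 26
@26: vx [2B, align 2] → 28
@28: cooldown [8B, align 2] → 36
@36: z [4B, align 2] → 40
@40: x [24B, align 2] → 64
size 64, align 2

64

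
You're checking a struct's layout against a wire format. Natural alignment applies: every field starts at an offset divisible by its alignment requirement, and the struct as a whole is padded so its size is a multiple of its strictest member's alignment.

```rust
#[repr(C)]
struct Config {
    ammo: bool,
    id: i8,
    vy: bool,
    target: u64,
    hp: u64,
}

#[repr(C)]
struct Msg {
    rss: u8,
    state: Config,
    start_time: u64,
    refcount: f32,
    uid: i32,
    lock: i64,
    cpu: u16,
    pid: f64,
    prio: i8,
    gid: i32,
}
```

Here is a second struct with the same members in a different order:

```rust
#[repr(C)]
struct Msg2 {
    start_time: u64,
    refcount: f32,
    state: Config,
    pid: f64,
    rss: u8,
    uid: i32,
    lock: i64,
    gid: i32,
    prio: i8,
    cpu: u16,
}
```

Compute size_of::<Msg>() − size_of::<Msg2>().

Config: 0..1  ammo  (1B, 1-aligned); 1..2  id  (1B, 1-aligned); 2..3  vy  (1B, 1-aligned); 3..8  -- padding (5B); 8..16  target  (8B, 8-aligned); 16..24  hp  (8B, 8-aligned); sizeof = 24, alignof = 8
0..1  rss  (1B, 1-aligned)
1..8  -- padding (7B)
8..32  state  (24B, 8-aligned)
32..40  start_time  (8B, 8-aligned)
40..44  refcount  (4B, 4-aligned)
44..48  uid  (4B, 4-aligned)
48..56  lock  (8B, 8-aligned)
56..58  cpu  (2B, 2-aligned)
58..64  -- padding (6B)
64..72  pid  (8B, 8-aligned)
72..73  prio  (1B, 1-aligned)
73..76  -- padding (3B)
76..80  gid  (4B, 4-aligned)
sizeof = 80, alignof = 8
— Msg2 —
0..8  start_time  (8B, 8-aligned)
8..12  refcount  (4B, 4-aligned)
12..16  -- padding (4B)
16..40  state  (24B, 8-aligned)
40..48  pid  (8B, 8-aligned)
48..49  rss  (1B, 1-aligned)
49..52  -- padding (3B)
52..56  uid  (4B, 4-aligned)
56..64  lock  (8B, 8-aligned)
64..68  gid  (4B, 4-aligned)
68..69  prio  (1B, 1-aligned)
69..70  -- padding (1B)
70..72  cpu  (2B, 2-aligned)
sizeof = 72, alignof = 8
80 − 72 = 8

8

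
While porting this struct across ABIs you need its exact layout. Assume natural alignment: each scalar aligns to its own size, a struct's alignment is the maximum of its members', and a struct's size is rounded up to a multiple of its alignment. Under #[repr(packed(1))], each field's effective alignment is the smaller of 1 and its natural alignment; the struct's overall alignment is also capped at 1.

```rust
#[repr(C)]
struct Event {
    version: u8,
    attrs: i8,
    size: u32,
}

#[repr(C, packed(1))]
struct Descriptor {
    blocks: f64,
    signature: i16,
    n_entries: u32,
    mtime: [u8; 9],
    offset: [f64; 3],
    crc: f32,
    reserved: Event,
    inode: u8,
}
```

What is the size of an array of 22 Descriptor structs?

1320

Event: 0..1  version  (1B, 1-aligned); 1..2  attrs  (1B, 1-aligned); 2..4  -- padding (2B); 4..8  size  (4B, 4-aligned); sizeof = 8, alignof = 4
0..8  blocks  (8B, 1-aligned)
8..10  signature  (2B, 1-aligned)
10..14  n_entries  (4B, 1-aligned)
14..23  mtime  (9B, 1-aligned)
23..47  offset  (24B, 1-aligned)
47..51  crc  (4B, 1-aligned)
51..59  reserved  (8B, 1-aligned)
59..60  inode  (1B, 1-aligned)
sizeof = 60, alignof = 1
array of 22: 22 × 60 = 1320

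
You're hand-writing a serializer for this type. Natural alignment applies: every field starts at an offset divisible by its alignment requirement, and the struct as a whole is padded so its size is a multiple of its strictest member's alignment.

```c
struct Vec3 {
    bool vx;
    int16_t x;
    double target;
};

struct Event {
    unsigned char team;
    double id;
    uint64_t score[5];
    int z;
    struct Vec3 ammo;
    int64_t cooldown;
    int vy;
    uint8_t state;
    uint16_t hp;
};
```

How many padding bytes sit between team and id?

7

Vec3: 0..1  vx  (1B, 1-aligned); 1..2  -- padding (1B); 2..4  x  (2B, 2-aligned); 4..8  -- padding (4B); 8..16  target  (8B, 8-aligned); sizeof = 16, alignof = 8
0..1  team  (1B, 1-aligned)
1..8  -- padding (7B)
8..16  id  (8B, 8-aligned)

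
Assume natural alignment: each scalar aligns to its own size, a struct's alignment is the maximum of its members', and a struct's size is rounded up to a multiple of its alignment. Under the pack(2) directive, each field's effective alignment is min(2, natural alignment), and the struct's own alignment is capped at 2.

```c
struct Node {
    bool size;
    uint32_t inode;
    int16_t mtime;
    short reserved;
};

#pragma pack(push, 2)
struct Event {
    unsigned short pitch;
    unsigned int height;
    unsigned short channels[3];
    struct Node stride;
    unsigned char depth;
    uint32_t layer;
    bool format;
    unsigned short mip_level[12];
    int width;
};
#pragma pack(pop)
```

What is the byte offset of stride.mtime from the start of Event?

Node: 0..1  size  (1B, 1-aligned); 1..4  -- padding (3B); 4..8  inode  (4B, 4-aligned); 8..10  mtime  (2B, 2-aligned); 10..12  reserved  (2B, 2-aligned); sizeof = 12, alignof = 4
0..2  pitch  (2B, 2-aligned)
2..6  height  (4B, 2-aligned)
6..12  channels  (6B, 2-aligned)
12..24  stride  (12B, 2-aligned)
within Node: mtime at 8
12 + 8 = 20

20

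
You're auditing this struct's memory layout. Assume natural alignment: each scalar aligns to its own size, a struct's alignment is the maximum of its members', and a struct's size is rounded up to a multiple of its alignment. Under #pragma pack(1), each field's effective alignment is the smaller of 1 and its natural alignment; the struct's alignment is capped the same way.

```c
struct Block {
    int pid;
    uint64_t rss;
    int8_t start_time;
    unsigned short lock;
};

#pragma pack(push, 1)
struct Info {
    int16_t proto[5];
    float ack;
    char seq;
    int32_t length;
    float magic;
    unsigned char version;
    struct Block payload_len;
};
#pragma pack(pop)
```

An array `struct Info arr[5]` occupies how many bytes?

Block: 0..4  pid  (4B, 4-aligned); 4..8  -- padding (4B); 8..16  rss  (8B, 8-aligned); 16..17  start_time  (1B, 1-aligned); 17..18  -- padding (1B); 18..20  lock  (2B, 2-aligned); 20..24  -- tail padding (4B); sizeof = 24, alignof = 8
0..10  proto  (10B, 1-aligned)
10..14  ack  (4B, 1-aligned)
14..15  seq  (1B, 1-aligned)
15..19  length  (4B, 1-aligned)
19..23  magic  (4B, 1-aligned)
23..24  version  (1B, 1-aligned)
24..48  payload_len  (24B, 1-aligned)
sizeof = 48, alignof = 1
array of 5: 5 × 48 = 240

240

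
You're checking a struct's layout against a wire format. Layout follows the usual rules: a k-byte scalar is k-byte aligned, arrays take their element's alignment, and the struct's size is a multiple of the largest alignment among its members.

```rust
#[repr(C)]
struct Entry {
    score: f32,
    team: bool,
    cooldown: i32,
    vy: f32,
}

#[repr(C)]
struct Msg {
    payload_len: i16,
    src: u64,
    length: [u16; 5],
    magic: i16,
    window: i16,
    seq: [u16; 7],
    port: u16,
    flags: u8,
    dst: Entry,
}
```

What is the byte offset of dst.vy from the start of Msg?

60

Entry: 0..4  score  (4B, 4-aligned); 4..5  team  (1B, 1-aligned); 5..8  -- padding (3B); 8..12  cooldown  (4B, 4-aligned); 12..16  vy  (4B, 4-aligned); sizeof = 16, alignof = 4
0..2  payload_len  (2B, 2-aligned)
2..8  -- padding (6B)
8..16  src  (8B, 8-aligned)
16..26  length  (10B, 2-aligned)
26..28  magic  (2B, 2-aligned)
28..30  window  (2B, 2-aligned)
30..44  seq  (14B, 2-aligned)
44..46  port  (2B, 2-aligned)
46..47  flags  (1B, 1-aligned)
47..48  -- padding (1B)
48..64  dst  (16B, 4-aligned)
within Entry: vy at 12
48 + 12 = 60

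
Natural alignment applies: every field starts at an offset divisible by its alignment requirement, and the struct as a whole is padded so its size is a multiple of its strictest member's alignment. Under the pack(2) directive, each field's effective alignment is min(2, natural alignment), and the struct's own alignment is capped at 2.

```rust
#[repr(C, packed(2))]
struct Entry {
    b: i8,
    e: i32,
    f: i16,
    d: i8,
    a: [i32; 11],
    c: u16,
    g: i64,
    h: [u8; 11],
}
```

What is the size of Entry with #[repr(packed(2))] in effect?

76

0..1  b  (1B, 1-aligned)
1..2  -- padding (1B)
2..6  e  (4B, 2-aligned)
6..8  f  (2B, 2-aligned)
8..9  d  (1B, 1-aligned)
9..10  -- padding (1B)
10..54  a  (44B, 2-aligned)
54..56  c  (2B, 2-aligned)
56..64  g  (8B, 2-aligned)
64..75  h  (11B, 1-aligned)
75..76  -- tail padding (1B)
sizeof = 76, alignof = 2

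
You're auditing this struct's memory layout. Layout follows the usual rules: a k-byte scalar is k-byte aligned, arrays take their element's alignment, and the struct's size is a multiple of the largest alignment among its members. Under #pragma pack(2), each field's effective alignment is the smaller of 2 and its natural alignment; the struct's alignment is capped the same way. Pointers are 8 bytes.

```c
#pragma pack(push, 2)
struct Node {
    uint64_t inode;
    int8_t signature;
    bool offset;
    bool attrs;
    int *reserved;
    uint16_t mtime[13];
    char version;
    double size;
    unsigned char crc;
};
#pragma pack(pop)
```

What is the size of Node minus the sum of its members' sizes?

3

0..8  inode  (8B, 2-aligned)
8..9  signature  (1B, 1-aligned)
9..10  offset  (1B, 1-aligned)
10..11  attrs  (1B, 1-aligned)
11..12  -- padding (1B)
12..20  reserved  (8B, 2-aligned)
20..46  mtime  (26B, 2-aligned)
46..47  version  (1B, 1-aligned)
47..48  -- padding (1B)
48..56  size  (8B, 2-aligned)
56..57  crc  (1B, 1-aligned)
57..58  -- tail padding (1B)
sizeof = 58, alignof = 2
data bytes 55, size 58 → padding 3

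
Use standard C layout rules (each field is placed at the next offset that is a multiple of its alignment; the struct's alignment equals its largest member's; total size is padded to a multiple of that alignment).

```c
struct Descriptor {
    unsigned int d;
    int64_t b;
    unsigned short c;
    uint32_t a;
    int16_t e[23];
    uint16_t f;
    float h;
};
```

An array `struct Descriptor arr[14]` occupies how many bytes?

1120

d at 0 (size 4, align 4) → ends 4
pad 4 to align 8 for b
b at 8 (size 8, align 8) → ends 16
c at 16 (size 2, align 2) → ends 18
pad 2 to align 4 for a
a at 20 (size 4, align 4) → ends 24
e at 24 (size 46, align 2) → ends 70
f at 70 (size 2, align 2) → ends 72
h at 72 (size 4, align 4) → ends 76
tail pad 4 to reach multiple of 8
total 80 bytes, alignment 8
array of 14: 14 × 80 = 1120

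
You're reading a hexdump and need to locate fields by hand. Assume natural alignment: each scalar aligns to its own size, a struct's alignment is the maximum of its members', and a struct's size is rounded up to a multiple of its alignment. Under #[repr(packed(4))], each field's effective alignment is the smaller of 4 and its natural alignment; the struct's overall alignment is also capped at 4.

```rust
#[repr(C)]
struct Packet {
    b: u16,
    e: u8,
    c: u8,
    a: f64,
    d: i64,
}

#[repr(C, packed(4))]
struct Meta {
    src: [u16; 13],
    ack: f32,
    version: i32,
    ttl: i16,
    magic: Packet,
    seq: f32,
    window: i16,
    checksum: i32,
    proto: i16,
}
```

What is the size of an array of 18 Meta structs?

Packet: 0..2  b  (2B, 2-aligned); 2..3  e  (1B, 1-aligned); 3..4  c  (1B, 1-aligned); 4..8  -- padding (4B); 8..16  a  (8B, 8-aligned); 16..24  d  (8B, 8-aligned); sizeof = 24, alignof = 8
0..26  src  (26B, 2-aligned)
26..28  -- padding (2B)
28..32  ack  (4B, 4-aligned)
32..36  version  (4B, 4-aligned)
36..38  ttl  (2B, 2-aligned)
38..40  -- padding (2B)
40..64  magic  (24B, 4-aligned)
64..68  seq  (4B, 4-aligned)
68..70  window  (2B, 2-aligned)
70..72  -- padding (2B)
72..76  checksum  (4B, 4-aligned)
76..78  proto  (2B, 2-aligned)
78..80  -- tail padding (2B)
sizeof = 80, alignof = 4
array of 18: 18 × 80 = 1440

1440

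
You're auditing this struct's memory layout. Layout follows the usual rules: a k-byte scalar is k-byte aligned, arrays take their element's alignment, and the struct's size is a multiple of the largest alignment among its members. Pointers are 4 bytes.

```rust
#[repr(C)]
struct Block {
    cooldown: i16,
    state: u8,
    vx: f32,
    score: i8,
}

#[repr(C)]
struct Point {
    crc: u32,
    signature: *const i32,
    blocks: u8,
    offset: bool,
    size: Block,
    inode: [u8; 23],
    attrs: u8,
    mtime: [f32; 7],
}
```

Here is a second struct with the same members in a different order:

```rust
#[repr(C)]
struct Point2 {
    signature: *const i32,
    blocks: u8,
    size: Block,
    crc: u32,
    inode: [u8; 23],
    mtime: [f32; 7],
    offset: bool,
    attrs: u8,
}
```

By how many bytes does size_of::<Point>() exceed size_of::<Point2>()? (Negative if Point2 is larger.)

-4

Block: @0: cooldown [2B, align 2] → 2; @2: state [1B, align 1] → 3; +1 pad (align 4); @4: vx [4B, align 4] → 8; @8: score [1B, align 1] → 9; +3 tail pad (align 4); size 12, align 4
@0: crc [4B, align 4] → 4
@4: signature [4B, align 4] → 8
@8: blocks [1B, align 1] → 9
@9: offset [1B, align 1] → 10
+2 pad (align 4)
@12: size [12B, align 4] → 24
@24: inode [23B, align 1] → 47
@47: attrs [1B, align 1] → 48
@48: mtime [28B, align 4] → 76
size 76, align 4
— Point2 —
@0: signature [4B, align 4] → 4
@4: blocks [1B, align 1] → 5
+3 pad (align 4)
@8: size [12B, align 4] → 20
@20: crc [4B, align 4] → 24
@24: inode [23B, align 1] → 47
+1 pad (align 4)
@48: mtime [28B, align 4] → 76
@76: offset [1B, align 1] → 77
@77: attrs [1B, align 1] → 78
+2 tail pad (align 4)
size 80, align 4
76 − 80 = -4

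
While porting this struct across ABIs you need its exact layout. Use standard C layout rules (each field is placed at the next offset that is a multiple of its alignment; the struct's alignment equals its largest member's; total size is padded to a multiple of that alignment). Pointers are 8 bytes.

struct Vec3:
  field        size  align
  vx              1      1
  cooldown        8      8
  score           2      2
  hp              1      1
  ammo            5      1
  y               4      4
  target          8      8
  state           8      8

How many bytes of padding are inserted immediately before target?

@0: vx [1B, align 1] → 1
+7 pad (align 8)
@8: cooldown [8B, align 8] → 16
@16: score [2B, align 2] → 18
@18: hp [1B, align 1] → 19
@19: ammo [5B, align 1] → 24
@24: y [4B, align 4] → 28
+4 pad (align 8)
@32: target [8B, align 8] → 40

4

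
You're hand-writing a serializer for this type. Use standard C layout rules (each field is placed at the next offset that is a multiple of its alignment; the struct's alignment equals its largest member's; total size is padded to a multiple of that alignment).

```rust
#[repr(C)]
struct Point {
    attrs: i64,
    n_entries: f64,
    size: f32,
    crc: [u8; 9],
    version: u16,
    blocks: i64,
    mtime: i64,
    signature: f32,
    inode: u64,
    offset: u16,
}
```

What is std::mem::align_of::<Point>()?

member alignments: attrs=8, n_entries=8, size=4, crc=1, version=2, blocks=8, mtime=8, signature=4, inode=8, offset=2
max = 8

8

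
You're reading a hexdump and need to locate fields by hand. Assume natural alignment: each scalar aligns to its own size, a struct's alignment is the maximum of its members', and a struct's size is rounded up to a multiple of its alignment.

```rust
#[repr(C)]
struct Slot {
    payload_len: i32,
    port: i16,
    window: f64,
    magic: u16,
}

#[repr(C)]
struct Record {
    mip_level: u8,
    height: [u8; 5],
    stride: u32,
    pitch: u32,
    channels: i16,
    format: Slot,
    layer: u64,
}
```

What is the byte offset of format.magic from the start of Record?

Slot: payload_len at 0 (size 4, align 4) → ends 4; port at 4 (size 2, align 2) → ends 6; pad 2 to align 8 for window; window at 8 (size 8, align 8) → ends 16; magic at 16 (size 2, align 2) → ends 18; tail pad 6 to reach multiple of 8; total 24 bytes, alignment 8
mip_level at 0 (size 1, align 1) → ends 1
height at 1 (size 5, align 1) → ends 6
pad 2 to align 4 for stride
stride at 8 (size 4, align 4) → ends 12
pitch at 12 (size 4, align 4) → ends 16
channels at 16 (size 2, align 2) → ends 18
pad 6 to align 8 for format
format at 24 (size 24, align 8) → ends 48
within Slot: magic at 16
24 + 16 = 40

40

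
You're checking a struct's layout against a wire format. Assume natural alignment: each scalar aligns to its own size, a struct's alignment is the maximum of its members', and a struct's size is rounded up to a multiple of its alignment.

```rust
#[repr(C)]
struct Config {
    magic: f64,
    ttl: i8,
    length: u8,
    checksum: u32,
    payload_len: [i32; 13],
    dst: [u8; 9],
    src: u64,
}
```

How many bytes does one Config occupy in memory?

88 bytes

@0: magic [8B, align 8] → 8
@8: ttl [1B, align 1] → 9
@9: length [1B, align 1] → 10
+2 pad (align 4)
@12: checksum [4B, align 4] → 16
@16: payload_len [52B, align 4] → 68
@68: dst [9B, align 1] → 77
+3 pad (align 8)
@80: src [8B, align 8] → 88
size 88, align 8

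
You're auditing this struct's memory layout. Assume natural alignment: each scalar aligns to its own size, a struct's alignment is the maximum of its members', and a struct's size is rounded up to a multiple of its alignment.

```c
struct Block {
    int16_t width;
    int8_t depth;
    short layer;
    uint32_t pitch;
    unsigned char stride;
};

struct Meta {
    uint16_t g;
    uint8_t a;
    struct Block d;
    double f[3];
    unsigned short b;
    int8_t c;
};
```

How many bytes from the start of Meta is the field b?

Block: width at 0 (size 2, align 2) → ends 2; depth at 2 (size 1, align 1) → ends 3; pad 1 to align 2 for layer; layer at 4 (size 2, align 2) → ends 6; pad 2 to align 4 for pitch; pitch at 8 (size 4, align 4) → ends 12; stride at 12 (size 1, align 1) → ends 13; tail pad 3 to reach multiple of 4; total 16 bytes, alignment 4
g at 0 (size 2, align 2) → ends 2
a at 2 (size 1, align 1) → ends 3
pad 1 to align 4 for d
d at 4 (size 16, align 4) → ends 20
pad 4 to align 8 for f
f at 24 (size 24, align 8) → ends 48
b at 48 (size 2, align 2) → ends 50

48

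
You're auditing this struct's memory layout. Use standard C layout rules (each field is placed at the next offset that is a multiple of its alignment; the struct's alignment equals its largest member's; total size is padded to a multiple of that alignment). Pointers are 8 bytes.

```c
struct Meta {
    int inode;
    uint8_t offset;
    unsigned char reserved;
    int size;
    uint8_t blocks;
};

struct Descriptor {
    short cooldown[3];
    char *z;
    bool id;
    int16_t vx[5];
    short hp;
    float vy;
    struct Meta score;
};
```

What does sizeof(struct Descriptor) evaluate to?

Meta: 0..4  inode  (4B, 4-aligned); 4..5  offset  (1B, 1-aligned); 5..6  reserved  (1B, 1-aligned); 6..8  -- padding (2B); 8..12  size  (4B, 4-aligned); 12..13  blocks  (1B, 1-aligned); 13..16  -- tail padding (3B); sizeof = 16, alignof = 4
0..6  cooldown  (6B, 2-aligned)
6..8  -- padding (2B)
8..16  z  (8B, 8-aligned)
16..17  id  (1B, 1-aligned)
17..18  -- padding (1B)
18..28  vx  (10B, 2-aligned)
28..30  hp  (2B, 2-aligned)
30..32  -- padding (2B)
32..36  vy  (4B, 4-aligned)
36..52  score  (16B, 4-aligned)
52..56  -- tail padding (4B)
sizeof = 56, alignof = 8

56 bytes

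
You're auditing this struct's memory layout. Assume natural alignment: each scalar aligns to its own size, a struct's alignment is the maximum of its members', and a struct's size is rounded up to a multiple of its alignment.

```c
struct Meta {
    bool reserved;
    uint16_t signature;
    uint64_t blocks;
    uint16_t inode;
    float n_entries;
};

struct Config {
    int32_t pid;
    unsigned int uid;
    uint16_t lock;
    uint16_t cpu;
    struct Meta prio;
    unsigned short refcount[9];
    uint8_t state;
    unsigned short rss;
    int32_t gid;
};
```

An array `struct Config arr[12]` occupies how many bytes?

864

Meta: 0..1  reserved  (1B, 1-aligned); 1..2  -- padding (1B); 2..4  signature  (2B, 2-aligned); 4..8  -- padding (4B); 8..16  blocks  (8B, 8-aligned); 16..18  inode  (2B, 2-aligned); 18..20  -- padding (2B); 20..24  n_entries  (4B, 4-aligned); sizeof = 24, alignof = 8
0..4  pid  (4B, 4-aligned)
4..8  uid  (4B, 4-aligned)
8..10  lock  (2B, 2-aligned)
10..12  cpu  (2B, 2-aligned)
12..16  -- padding (4B)
16..40  prio  (24B, 8-aligned)
40..58  refcount  (18B, 2-aligned)
58..59  state  (1B, 1-aligned)
59..60  -- padding (1B)
60..62  rss  (2B, 2-aligned)
62..64  -- padding (2B)
64..68  gid  (4B, 4-aligned)
68..72  -- tail padding (4B)
sizeof = 72, alignof = 8
array of 12: 12 × 72 = 864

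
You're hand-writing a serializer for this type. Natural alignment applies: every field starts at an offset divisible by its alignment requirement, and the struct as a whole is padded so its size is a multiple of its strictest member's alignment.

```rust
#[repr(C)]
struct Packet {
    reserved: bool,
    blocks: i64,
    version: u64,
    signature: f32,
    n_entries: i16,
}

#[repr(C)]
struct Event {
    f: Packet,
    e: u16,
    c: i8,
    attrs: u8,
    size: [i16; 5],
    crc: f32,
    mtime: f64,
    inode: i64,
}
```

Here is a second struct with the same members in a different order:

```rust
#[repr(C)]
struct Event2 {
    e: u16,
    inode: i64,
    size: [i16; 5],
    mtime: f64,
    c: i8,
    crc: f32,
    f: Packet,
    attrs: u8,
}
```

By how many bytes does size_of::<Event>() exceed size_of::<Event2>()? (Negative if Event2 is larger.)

Packet: @0: reserved [1B, align 1] → 1; +7 pad (align 8); @8: blocks [8B, align 8] → 16; @16: version [8B, align 8] → 24; @24: signature [4B, align 4] → 28; @28: n_entries [2B, align 2] → 30; +2 tail pad (align 8); size 32, align 8
@0: f [32B, align 8] → 32
@32: e [2B, align 2] → 34
@34: c [1B, align 1] → 35
@35: attrs [1B, align 1] → 36
@36: size [10B, align 2] → 46
+2 pad (align 4)
@48: crc [4B, align 4] → 52
+4 pad (align 8)
@56: mtime [8B, align 8] → 64
@64: inode [8B, align 8] → 72
size 72, align 8
— Event2 —
@0: e [2B, align 2] → 2
+6 pad (align 8)
@8: inode [8B, align 8] → 16
@16: size [10B, align 2] → 26
+6 pad (align 8)
@32: mtime [8B, align 8] → 40
@40: c [1B, align 1] → 41
+3 pad (align 4)
@44: crc [4B, align 4] → 48
@48: f [32B, align 8] → 80
@80: attrs [1B, align 1] → 81
+7 tail pad (align 8)
size 88, align 8
72 − 88 = -16

-16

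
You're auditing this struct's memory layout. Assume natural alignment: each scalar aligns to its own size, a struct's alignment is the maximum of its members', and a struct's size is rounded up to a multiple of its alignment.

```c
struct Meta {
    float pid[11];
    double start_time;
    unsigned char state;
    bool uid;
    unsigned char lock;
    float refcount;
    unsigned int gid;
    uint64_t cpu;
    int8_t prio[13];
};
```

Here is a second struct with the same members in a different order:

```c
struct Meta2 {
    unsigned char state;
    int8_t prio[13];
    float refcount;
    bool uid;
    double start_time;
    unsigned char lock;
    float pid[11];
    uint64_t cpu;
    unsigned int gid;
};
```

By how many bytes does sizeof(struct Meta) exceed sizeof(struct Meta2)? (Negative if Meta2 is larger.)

0

pid at 0 (size 44, align 4) → ends 44
pad 4 to align 8 for start_time
start_time at 48 (size 8, align 8) → ends 56
state at 56 (size 1, align 1) → ends 57
uid at 57 (size 1, align 1) → ends 58
lock at 58 (size 1, align 1) → ends 59
pad 1 to align 4 for refcount
refcount at 60 (size 4, align 4) → ends 64
gid at 64 (size 4, align 4) → ends 68
pad 4 to align 8 for cpu
cpu at 72 (size 8, align 8) → ends 80
prio at 80 (size 13, align 1) → ends 93
tail pad 3 to reach multiple of 8
total 96 bytes, alignment 8
— Meta2 —
state at 0 (size 1, align 1) → ends 1
prio at 1 (size 13, align 1) → ends 14
pad 2 to align 4 for refcount
refcount at 16 (size 4, align 4) → ends 20
uid at 20 (size 1, align 1) → ends 21
pad 3 to align 8 for start_time
start_time at 24 (size 8, align 8) → ends 32
lock at 32 (size 1, align 1) → ends 33
pad 3 to align 4 for pid
pid at 36 (size 44, align 4) → ends 80
cpu at 80 (size 8, align 8) → ends 88
gid at 88 (size 4, align 4) → ends 92
tail pad 4 to reach multiple of 8
total 96 bytes, alignment 8
96 − 96 = 0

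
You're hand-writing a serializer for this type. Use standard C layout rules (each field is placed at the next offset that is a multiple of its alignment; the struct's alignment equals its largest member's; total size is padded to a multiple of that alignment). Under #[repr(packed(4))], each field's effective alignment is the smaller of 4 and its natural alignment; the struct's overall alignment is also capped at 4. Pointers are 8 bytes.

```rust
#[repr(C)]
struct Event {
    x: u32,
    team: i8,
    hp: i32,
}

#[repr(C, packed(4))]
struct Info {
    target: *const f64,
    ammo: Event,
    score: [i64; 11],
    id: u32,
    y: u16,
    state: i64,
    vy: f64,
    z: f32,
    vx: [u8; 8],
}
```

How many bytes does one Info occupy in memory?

Event: 0..4  x  (4B, 4-aligned); 4..5  team  (1B, 1-aligned); 5..8  -- padding (3B); 8..12  hp  (4B, 4-aligned); sizeof = 12, alignof = 4
0..8  target  (8B, 4-aligned)
8..20  ammo  (12B, 4-aligned)
20..108  score  (88B, 4-aligned)
108..112  id  (4B, 4-aligned)
112..114  y  (2B, 2-aligned)
114..116  -- padding (2B)
116..124  state  (8B, 4-aligned)
124..132  vy  (8B, 4-aligned)
132..136  z  (4B, 4-aligned)
136..144  vx  (8B, 1-aligned)
sizeof = 144, alignof = 4

144 bytes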